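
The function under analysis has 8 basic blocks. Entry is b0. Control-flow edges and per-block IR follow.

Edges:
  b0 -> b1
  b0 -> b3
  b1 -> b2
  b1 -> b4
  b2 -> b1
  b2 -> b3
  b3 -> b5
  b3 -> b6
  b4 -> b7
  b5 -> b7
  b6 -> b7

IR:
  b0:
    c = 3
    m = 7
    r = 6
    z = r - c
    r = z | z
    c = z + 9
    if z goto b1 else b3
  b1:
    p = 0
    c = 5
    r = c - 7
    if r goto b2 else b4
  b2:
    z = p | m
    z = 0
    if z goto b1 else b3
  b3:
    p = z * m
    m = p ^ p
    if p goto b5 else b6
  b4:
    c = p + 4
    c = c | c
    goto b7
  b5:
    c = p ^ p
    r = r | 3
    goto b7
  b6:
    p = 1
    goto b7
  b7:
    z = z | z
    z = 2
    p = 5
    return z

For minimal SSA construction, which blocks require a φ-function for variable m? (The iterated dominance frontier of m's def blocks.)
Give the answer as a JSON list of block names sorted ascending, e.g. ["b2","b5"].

idom tree: b1←b0 b2←b1 b3←b0 b4←b1 b5←b3 b6←b3 b7←b0
Dom∩ at merges:
  b1: preds {b0,b2}: {b0} ∩ {b0,b1,b2} = {b0}; idom=b0
  b3: preds {b0,b2}: {b0} ∩ {b0,b1,b2} = {b0}; idom=b0
  b7: preds {b4,b5,b6}: {b0,b1,b4} ∩ {b0,b3,b5} ∩ {b0,b3,b6} = {b0}; idom=b0

DF derivation:
  join b1 pred b0: · stop@b0
  join b1 pred b2: b2→b1 stop@b0
  join b3 pred b0: · stop@b0
  join b3 pred b2: b2→b1 stop@b0
  join b7 pred b4: b4→b1 stop@b0
  join b7 pred b5: b5→b3 stop@b0
  join b7 pred b6: b6→b3 stop@b0
  b0 → ∅
  b1 → {b1,b3,b7}
  b2 → {b1,b3}
  b3 → {b7}
  b4 → {b7}
  b5 → {b7}
  b6 → {b7}
  b7 → ∅

φ for m: defs {b0,b3}
  DF⁺ = {b7}

Answer: ["b7"]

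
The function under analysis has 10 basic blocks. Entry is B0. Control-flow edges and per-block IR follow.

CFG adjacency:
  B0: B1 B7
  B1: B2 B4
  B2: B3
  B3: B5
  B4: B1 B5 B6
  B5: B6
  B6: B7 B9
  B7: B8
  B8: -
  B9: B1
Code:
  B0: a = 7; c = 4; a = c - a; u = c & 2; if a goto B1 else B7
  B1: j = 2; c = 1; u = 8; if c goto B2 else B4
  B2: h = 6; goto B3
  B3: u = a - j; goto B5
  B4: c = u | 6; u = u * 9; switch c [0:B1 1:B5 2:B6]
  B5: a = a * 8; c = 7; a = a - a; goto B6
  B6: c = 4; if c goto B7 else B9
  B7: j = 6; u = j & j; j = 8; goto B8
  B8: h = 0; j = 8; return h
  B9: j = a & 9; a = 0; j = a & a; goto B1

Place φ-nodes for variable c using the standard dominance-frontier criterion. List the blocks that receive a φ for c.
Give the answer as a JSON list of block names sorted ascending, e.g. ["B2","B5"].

Answer: ["B1", "B5", "B6", "B7"]

Working:
idom tree: B1←B0 B2←B1 B3←B2 B4←B1 B5←B1 B6←B1 B7←B0 B8←B7 B9←B6
Join-block Dom:
  B1: preds {B0,B4,B9}: {B0} ∩ {B0,B1,B4} ∩ {B0,B1,B6,B9} = {B0}; idom=B0
  B5: preds {B3,B4}: {B0,B1,B2,B3} ∩ {B0,B1,B4} = {B0,B1}; idom=B1
  B6: preds {B4,B5}: {B0,B1,B4} ∩ {B0,B1,B5} = {B0,B1}; idom=B1
  B7: preds {B0,B6}: {B0} ∩ {B0,B1,B6} = {B0}; idom=B0

Frontier:
  B1←B0: walk · to B0
  B1←B4: walk B4→B1 to B0
  B1←B9: walk B9→B6→B1 to B0
  B5←B3: walk B3→B2 to B1
  B5←B4: walk B4 to B1
  B6←B4: walk B4 to B1
  B6←B5: walk B5 to B1
  B7←B0: walk · to B0
  B7←B6: walk B6→B1 to B0
  B0 → ∅
  B1 → {B1,B7}
  B2 → {B5}
  B3 → {B5}
  B4 → {B1,B5,B6}
  B5 → {B6}
  B6 → {B1,B7}
  B7 → ∅
  B8 → ∅
  B9 → {B1}

φ for c: defs {B0,B1,B4,B5,B6}
  DF⁺ = {B1,B5,B6,B7}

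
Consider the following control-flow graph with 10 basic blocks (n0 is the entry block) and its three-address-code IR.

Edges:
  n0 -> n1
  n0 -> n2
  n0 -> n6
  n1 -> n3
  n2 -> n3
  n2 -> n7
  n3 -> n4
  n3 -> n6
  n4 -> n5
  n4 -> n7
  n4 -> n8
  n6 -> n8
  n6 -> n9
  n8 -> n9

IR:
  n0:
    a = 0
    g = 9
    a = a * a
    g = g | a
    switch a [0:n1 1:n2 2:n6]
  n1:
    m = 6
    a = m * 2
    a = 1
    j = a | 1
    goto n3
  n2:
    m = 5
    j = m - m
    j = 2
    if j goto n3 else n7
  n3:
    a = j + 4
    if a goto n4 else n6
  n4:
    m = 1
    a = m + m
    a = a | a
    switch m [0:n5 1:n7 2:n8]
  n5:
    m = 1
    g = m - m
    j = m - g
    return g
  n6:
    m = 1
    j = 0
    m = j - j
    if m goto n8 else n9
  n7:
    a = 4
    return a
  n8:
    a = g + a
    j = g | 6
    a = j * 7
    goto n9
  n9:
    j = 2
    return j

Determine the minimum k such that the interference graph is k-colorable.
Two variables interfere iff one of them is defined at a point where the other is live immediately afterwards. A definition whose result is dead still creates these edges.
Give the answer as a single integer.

Answer: 3

Analysis:
Block summaries:
  n0: {a,g} / ∅
  n1: {a,j,m} / ∅
  n2: {j,m} / ∅
  n3: {a} / {j}
  n4: {a,m} / ∅
  n5: {g,j,m} / ∅
  n6: {j,m} / ∅
  n7: {a} / ∅
  n8: {a,j} / {a,g}
  n9: {j} / ∅

Liveness:
  n0: in=∅ out={a,g}
  n1: in={g} out={g,j}
  n2: in={g} out={g,j}
  n3: in={g,j} out={a,g}
  n4: in={g} out={a,g}
  n5: in=∅ out=∅
  n6: in={a,g} out={a,g}
  n7: in=∅ out=∅
  n8: in={a,g} out=∅
  n9: in=∅ out=∅

Interference:
  a↔{g,j,m}
  g↔{a,j,m}
  j↔{a,g}
  m↔{a,g}

Registers:
  clique {a,g,j} ⇒ need ≥ 3
  assign a→r0 g→r1 j→r2 m→r2 — no edge inside a register ⇒ χ ≤ 3
  χ = 3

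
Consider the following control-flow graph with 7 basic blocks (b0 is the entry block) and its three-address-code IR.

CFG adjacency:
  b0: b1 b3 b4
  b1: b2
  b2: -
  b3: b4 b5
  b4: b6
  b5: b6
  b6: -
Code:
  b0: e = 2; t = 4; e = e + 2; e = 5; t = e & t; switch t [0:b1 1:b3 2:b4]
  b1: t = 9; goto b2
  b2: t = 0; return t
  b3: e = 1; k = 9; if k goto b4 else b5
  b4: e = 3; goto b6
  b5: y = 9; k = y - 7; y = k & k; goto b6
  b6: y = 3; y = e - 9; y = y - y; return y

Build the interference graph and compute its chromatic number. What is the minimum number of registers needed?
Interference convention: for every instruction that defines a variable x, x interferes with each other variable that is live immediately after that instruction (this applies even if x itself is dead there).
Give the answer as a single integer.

Block summaries:
  b0: def={e,t} ue=∅
  b1: def={t} ue=∅
  b2: def={t} ue=∅
  b3: def={e,k} ue=∅
  b4: def={e} ue=∅
  b5: def={k,y} ue=∅
  b6: def={y} ue={e}

Backward fixpoint:
  b0: in=∅ out=∅
  b1: in=∅ out=∅
  b2: in=∅ out=∅
  b3: in=∅ out={e}
  b4: in=∅ out={e}
  b5: in={e} out={e}
  b6: in={e} out=∅

Interference:
  e↔{k,t,y}
  k↔{e}
  t↔{e}
  y↔{e}

Colouring:
  clique {e,k} ⇒ need ≥ 2
  assign e→r0 k→r1 t→r1 y→r1 — no edge inside a register ⇒ χ ≤ 2
  χ = 2

Answer: 2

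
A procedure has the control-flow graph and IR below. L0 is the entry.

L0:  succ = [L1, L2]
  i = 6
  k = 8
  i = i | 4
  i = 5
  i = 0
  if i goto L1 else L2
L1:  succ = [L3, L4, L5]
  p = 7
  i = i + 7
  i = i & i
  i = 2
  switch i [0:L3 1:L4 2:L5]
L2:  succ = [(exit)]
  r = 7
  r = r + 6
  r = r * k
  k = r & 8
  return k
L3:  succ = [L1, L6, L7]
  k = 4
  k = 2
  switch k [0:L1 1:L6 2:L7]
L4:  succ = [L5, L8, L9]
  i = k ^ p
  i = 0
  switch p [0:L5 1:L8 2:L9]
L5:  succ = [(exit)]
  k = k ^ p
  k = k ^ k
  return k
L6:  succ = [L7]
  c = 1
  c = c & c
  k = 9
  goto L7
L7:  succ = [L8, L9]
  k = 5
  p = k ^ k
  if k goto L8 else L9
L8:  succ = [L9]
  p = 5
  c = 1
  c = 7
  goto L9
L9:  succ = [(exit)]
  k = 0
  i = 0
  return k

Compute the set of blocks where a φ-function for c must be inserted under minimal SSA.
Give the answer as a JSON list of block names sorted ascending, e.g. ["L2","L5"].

Answer: ["L7", "L8", "L9"]

Derivation:
idom tree: L1←L0 L2←L0 L3←L1 L4←L1 L5←L1 L6←L3 L7←L3 L8←L1 L9←L1
Join-block Dom:
  L1: preds {L0,L3}: {L0} ∩ {L0,L1,L3} = {L0}; idom=L0
  L5: preds {L1,L4}: {L0,L1} ∩ {L0,L1,L4} = {L0,L1}; idom=L1
  L7: preds {L3,L6}: {L0,L1,L3} ∩ {L0,L1,L3,L6} = {L0,L1,L3}; idom=L3
  L8: preds {L4,L7}: {L0,L1,L4} ∩ {L0,L1,L3,L7} = {L0,L1}; idom=L1
  L9: preds {L4,L7,L8}: {L0,L1,L4} ∩ {L0,L1,L3,L7} ∩ {L0,L1,L8} = {L0,L1}; idom=L1

DF walk-up:
  join L1 pred L0: · stop@L0
  join L1 pred L3: L3→L1 stop@L0
  join L5 pred L1: · stop@L1
  join L5 pred L4: L4 stop@L1
  join L7 pred L3: · stop@L3
  join L7 pred L6: L6 stop@L3
  join L8 pred L4: L4 stop@L1
  join L8 pred L7: L7→L3 stop@L1
  join L9 pred L4: L4 stop@L1
  join L9 pred L7: L7→L3 stop@L1
  join L9 pred L8: L8 stop@L1
  DF(L0)=∅
  DF(L1)={L1}
  DF(L2)=∅
  DF(L3)={L1,L8,L9}
  DF(L4)={L5,L8,L9}
  DF(L5)=∅
  DF(L6)={L7}
  DF(L7)={L8,L9}
  DF(L8)={L9}
  DF(L9)=∅

φ for c: defs {L6,L8}
  DF⁺ = {L7,L8,L9}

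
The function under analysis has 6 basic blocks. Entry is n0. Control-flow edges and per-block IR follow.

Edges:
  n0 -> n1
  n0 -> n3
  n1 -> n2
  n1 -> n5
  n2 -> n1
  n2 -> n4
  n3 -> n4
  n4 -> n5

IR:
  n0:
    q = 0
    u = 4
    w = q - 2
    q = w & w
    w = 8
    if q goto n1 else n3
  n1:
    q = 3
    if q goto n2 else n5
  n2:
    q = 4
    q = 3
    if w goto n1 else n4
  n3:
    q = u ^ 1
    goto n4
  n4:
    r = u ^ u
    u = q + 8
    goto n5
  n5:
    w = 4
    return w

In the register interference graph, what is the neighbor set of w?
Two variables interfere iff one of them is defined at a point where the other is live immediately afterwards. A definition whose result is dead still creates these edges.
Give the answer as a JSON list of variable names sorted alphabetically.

Per-block:
  n0: def={q,u,w} ue=∅
  n1: def={q} ue=∅
  n2: def={q} ue={w}
  n3: def={q} ue={u}
  n4: def={r,u} ue={q,u}
  n5: def={w} ue=∅

Backward fixpoint:
  n0: in=∅ out={u,w}
  n1: in={u,w} out={u,w}
  n2: in={u,w} out={q,u,w}
  n3: in={u} out={q,u}
  n4: in={q,u} out=∅
  n5: in=∅ out=∅

Interference:
  q: {r,u,w}
  r: {q}
  u: {q,w}
  w: {q,u}

N(w) = ["q", "u"]

Answer: ["q", "u"]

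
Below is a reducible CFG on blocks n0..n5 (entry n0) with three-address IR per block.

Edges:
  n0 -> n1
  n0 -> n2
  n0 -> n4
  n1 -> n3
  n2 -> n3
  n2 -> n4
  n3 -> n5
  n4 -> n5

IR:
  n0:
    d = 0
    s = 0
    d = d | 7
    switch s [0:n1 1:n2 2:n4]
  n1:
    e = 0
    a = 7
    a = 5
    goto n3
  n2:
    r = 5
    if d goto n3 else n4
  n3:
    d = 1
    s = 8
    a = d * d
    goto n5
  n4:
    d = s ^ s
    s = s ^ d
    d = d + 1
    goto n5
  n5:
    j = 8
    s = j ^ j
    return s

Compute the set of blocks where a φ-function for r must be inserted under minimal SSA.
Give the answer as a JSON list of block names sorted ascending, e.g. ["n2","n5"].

Answer: ["n3", "n4", "n5"]

Analysis:
idom tree: n1←n0 n2←n0 n3←n0 n4←n0 n5←n0
Dom at joins:
  n3: preds {n1,n2}: {n0,n1} ∩ {n0,n2} = {n0}; idom=n0
  n4: preds {n0,n2}: {n0} ∩ {n0,n2} = {n0}; idom=n0
  n5: preds {n3,n4}: {n0,n3} ∩ {n0,n4} = {n0}; idom=n0

Frontier:
  n3←n1: walk n1 to n0
  n3←n2: walk n2 to n0
  n4←n0: walk · to n0
  n4←n2: walk n2 to n0
  n5←n3: walk n3 to n0
  n5←n4: walk n4 to n0
  DF(n0)=∅
  DF(n1)={n3}
  DF(n2)={n3,n4}
  DF(n3)={n5}
  DF(n4)={n5}
  DF(n5)=∅

φ for r: defs {n2}
  DF⁺ = {n3,n4,n5}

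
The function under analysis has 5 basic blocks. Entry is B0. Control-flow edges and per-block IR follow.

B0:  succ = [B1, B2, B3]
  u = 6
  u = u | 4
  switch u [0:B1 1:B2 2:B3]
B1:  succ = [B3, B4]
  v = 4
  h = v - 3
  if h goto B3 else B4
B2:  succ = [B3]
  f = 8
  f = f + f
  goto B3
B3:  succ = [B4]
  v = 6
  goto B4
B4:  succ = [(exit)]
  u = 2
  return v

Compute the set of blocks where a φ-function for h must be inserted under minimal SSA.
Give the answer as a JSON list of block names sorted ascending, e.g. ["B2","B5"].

idom tree: B1←B0 B2←B0 B3←B0 B4←B0
Join-block Dom:
  B3: preds {B0,B1,B2}: {B0} ∩ {B0,B1} ∩ {B0,B2} = {B0}; idom=B0
  B4: preds {B1,B3}: {B0,B1} ∩ {B0,B3} = {B0}; idom=B0

DF walk-up:
  join B3 pred B0: · stop@B0
  join B3 pred B1: B1 stop@B0
  join B3 pred B2: B2 stop@B0
  join B4 pred B1: B1 stop@B0
  join B4 pred B3: B3 stop@B0
  DF(B0)=∅
  DF(B1)={B3,B4}
  DF(B2)={B3}
  DF(B3)={B4}
  DF(B4)=∅

φ for h: defs {B1}
  DF⁺ = {B3,B4}

Answer: ["B3", "B4"]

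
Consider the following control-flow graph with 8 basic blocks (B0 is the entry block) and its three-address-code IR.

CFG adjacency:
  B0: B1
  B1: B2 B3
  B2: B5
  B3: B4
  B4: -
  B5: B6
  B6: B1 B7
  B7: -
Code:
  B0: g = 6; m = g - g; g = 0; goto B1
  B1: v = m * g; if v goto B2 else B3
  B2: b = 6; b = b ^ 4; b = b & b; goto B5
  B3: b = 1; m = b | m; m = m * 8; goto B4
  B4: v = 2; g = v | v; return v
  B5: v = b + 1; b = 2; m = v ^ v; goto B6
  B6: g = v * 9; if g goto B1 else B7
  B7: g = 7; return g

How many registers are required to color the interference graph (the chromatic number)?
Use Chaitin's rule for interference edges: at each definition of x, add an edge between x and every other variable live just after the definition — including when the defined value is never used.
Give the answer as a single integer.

def/use:
  B0: def={g,m} ue=∅
  B1: def={v} ue={g,m}
  B2: def={b} ue=∅
  B3: def={b,m} ue={m}
  B4: def={g,v} ue=∅
  B5: def={b,m,v} ue={b}
  B6: def={g} ue={v}
  B7: def={g} ue=∅

Liveness:
  B0: in=∅ out={g,m}
  B1: in={g,m} out={m}
  B2: in=∅ out={b}
  B3: in={m} out=∅
  B4: in=∅ out=∅
  B5: in={b} out={m,v}
  B6: in={m,v} out={g,m}
  B7: in=∅ out=∅

Interfere edges:
  b: {m,v}
  g: {m,v}
  m: {b,g,v}
  v: {b,g,m}

Colouring:
  {b,m,v} pairwise interfere (3-clique) ⇒ χ ≥ 3
  assign b→r2 g→r2 m→r0 v→r1 — no edge inside a register ⇒ χ ≤ 3
  χ = 3

Answer: 3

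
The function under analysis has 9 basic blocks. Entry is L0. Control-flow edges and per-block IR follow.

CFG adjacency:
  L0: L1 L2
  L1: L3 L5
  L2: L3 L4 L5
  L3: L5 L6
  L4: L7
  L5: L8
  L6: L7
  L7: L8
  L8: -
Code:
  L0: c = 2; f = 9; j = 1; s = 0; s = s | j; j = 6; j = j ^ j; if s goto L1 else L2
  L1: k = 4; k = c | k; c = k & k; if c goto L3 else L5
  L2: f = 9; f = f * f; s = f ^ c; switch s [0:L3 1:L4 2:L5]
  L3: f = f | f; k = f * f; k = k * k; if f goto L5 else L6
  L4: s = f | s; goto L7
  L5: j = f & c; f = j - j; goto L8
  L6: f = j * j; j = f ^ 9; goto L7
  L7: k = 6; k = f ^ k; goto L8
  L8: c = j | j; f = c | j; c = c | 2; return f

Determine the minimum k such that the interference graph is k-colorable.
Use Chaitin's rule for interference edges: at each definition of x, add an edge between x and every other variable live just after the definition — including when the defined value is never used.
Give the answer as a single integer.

def/use:
  L0: def={c,f,j,s} ue=∅
  L1: def={c,k} ue={c}
  L2: def={f,s} ue={c}
  L3: def={f,k} ue={f}
  L4: def={s} ue={f,s}
  L5: def={f,j} ue={c,f}
  L6: def={f,j} ue={j}
  L7: def={k} ue={f}
  L8: def={c,f} ue={j}

Live sets:
  live L0: ∅→{c,f,j}
  live L1: {c,f,j}→{c,f,j}
  live L2: {c,j}→{c,f,j,s}
  live L3: {c,f,j}→{c,f,j}
  live L4: {f,j,s}→{f,j}
  live L5: {c,f}→{j}
  live L6: {j}→{f,j}
  live L7: {f,j}→{j}
  live L8: {j}→∅

Interfere edges:
  c: {f,j,k,s}
  f: {c,j,k,s}
  j: {c,f,k,s}
  k: {c,f,j}
  s: {c,f,j}

Registers:
  clique {c,f,j,k} ⇒ need ≥ 4
  assign c→R0 f→R1 j→R2 k→R3 s→R3 — no edge inside a register ⇒ χ ≤ 4
  χ = 4

Answer: 4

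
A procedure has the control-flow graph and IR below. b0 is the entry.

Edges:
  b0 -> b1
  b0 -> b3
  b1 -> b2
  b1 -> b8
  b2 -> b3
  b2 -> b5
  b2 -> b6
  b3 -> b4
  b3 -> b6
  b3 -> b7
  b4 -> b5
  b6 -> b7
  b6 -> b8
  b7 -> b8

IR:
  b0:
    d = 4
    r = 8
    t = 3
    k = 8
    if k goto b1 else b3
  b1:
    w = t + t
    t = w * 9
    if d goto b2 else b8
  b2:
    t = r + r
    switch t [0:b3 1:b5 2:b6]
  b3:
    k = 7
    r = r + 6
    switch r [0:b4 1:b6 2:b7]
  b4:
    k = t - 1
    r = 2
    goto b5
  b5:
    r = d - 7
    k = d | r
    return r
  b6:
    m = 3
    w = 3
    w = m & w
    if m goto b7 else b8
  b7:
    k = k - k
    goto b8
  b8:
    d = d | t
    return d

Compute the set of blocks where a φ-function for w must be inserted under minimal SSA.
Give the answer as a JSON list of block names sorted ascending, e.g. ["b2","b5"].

Answer: ["b3", "b5", "b6", "b7", "b8"]

Working:
idom tree: b1←b0 b2←b1 b3←b0 b4←b3 b5←b0 b6←b0 b7←b0 b8←b0
Dom at joins:
  b3: preds {b0,b2}: {b0} ∩ {b0,b1,b2} = {b0}; idom=b0
  b5: preds {b2,b4}: {b0,b1,b2} ∩ {b0,b3,b4} = {b0}; idom=b0
  b6: preds {b2,b3}: {b0,b1,b2} ∩ {b0,b3} = {b0}; idom=b0
  b7: preds {b3,b6}: {b0,b3} ∩ {b0,b6} = {b0}; idom=b0
  b8: preds {b1,b6,b7}: {b0,b1} ∩ {b0,b6} ∩ {b0,b7} = {b0}; idom=b0

DF walk-up:
  b3←b0: walk · to b0
  b3←b2: walk b2→b1 to b0
  b5←b2: walk b2→b1 to b0
  b5←b4: walk b4→b3 to b0
  b6←b2: walk b2→b1 to b0
  b6←b3: walk b3 to b0
  b7←b3: walk b3 to b0
  b7←b6: walk b6 to b0
  b8←b1: walk b1 to b0
  b8←b6: walk b6 to b0
  b8←b7: walk b7 to b0
  b0: DF=∅
  b1: DF={b3,b5,b6,b8}
  b2: DF={b3,b5,b6}
  b3: DF={b5,b6,b7}
  b4: DF={b5}
  b5: DF=∅
  b6: DF={b7,b8}
  b7: DF={b8}
  b8: DF=∅

φ for w: defs {b1,b6}
  DF⁺ = {b3,b5,b6,b7,b8}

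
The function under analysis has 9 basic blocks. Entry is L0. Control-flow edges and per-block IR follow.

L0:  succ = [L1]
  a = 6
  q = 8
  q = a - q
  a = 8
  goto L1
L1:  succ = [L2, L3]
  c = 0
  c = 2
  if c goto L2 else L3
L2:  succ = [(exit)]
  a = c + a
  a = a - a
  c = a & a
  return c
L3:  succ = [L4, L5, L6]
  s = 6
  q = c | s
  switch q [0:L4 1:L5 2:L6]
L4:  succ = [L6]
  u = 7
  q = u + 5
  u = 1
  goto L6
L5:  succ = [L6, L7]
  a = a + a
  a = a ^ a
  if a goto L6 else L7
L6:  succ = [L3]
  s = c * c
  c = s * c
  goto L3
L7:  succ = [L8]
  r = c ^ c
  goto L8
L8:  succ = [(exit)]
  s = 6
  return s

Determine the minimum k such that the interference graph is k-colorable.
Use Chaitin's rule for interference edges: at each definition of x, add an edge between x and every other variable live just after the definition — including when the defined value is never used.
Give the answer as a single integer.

Answer: 3

Analysis:
Block summaries:
  L0: {a,q} / ∅
  L1: {c} / ∅
  L2: {a,c} / {a,c}
  L3: {q,s} / {c}
  L4: {q,u} / ∅
  L5: {a} / {a}
  L6: {c,s} / {c}
  L7: {r} / {c}
  L8: {s} / ∅

Live sets:
  L0: in=∅ out={a}
  L1: in={a} out={a,c}
  L2: in={a,c} out=∅
  L3: in={a,c} out={a,c}
  L4: in={a,c} out={a,c}
  L5: in={a,c} out={a,c}
  L6: in={a,c} out={a,c}
  L7: in={c} out=∅
  L8: in=∅ out=∅

Interference:
  a: {c,q,s,u}
  c: {a,q,s,u}
  q: {a,c}
  r: ∅
  s: {a,c}
  u: {a,c}

Registers:
  lower bound: {a,c,q} mutually conflict ⇒ χ ≥ 3
  3-colouring: r0={a,r}  r1={c}  r2={q,s,u}
  χ = 3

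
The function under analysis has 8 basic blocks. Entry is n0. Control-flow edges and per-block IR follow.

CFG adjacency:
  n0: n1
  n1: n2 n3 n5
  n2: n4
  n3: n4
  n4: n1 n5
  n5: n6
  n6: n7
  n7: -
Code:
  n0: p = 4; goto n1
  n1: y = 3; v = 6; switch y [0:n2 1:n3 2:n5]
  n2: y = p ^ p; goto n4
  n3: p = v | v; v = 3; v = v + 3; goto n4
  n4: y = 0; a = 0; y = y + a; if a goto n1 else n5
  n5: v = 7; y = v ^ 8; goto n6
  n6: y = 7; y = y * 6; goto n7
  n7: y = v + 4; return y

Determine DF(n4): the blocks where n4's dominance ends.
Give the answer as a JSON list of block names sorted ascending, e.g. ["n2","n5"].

idom tree: n1←n0 n2←n1 n3←n1 n4←n1 n5←n1 n6←n5 n7←n6
Join-block Dom:
  n1: preds {n0,n4}: {n0} ∩ {n0,n1,n4} = {n0}; idom=n0
  n4: preds {n2,n3}: {n0,n1,n2} ∩ {n0,n1,n3} = {n0,n1}; idom=n1
  n5: preds {n1,n4}: {n0,n1} ∩ {n0,n1,n4} = {n0,n1}; idom=n1

DF derivation:
  n1←n0: walk · to n0
  n1←n4: walk n4→n1 to n0
  n4←n2: walk n2 to n1
  n4←n3: walk n3 to n1
  n5←n1: walk · to n1
  n5←n4: walk n4 to n1
  DF(n0)=∅
  DF(n1)={n1}
  DF(n2)={n4}
  DF(n3)={n4}
  DF(n4)={n1,n5}
  DF(n5)=∅
  DF(n6)=∅
  DF(n7)=∅

DF(n4) = ["n1", "n5"]

Answer: ["n1", "n5"]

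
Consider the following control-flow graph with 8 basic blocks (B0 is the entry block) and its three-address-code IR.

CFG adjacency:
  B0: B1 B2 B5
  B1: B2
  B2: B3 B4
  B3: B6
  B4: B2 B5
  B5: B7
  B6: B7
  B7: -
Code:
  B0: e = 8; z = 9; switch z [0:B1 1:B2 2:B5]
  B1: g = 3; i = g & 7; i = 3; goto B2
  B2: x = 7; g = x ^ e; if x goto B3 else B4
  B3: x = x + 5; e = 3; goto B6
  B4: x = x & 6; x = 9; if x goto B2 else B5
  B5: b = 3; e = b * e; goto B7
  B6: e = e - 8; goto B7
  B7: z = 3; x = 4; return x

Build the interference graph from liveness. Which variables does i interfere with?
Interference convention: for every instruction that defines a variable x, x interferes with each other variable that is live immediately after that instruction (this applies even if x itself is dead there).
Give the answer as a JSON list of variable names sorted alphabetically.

Block summaries:
  B0: def={e,z} ue=∅
  B1: def={g,i} ue=∅
  B2: def={g,x} ue={e}
  B3: def={e,x} ue={x}
  B4: def={x} ue={x}
  B5: def={b,e} ue={e}
  B6: def={e} ue={e}
  B7: def={x,z} ue=∅

Liveness:
  B0: in=∅ out={e}
  B1: in={e} out={e}
  B2: in={e} out={e,x}
  B3: in={x} out={e}
  B4: in={e,x} out={e}
  B5: in={e} out=∅
  B6: in={e} out=∅
  B7: in=∅ out=∅

Interference:
  b: {e}
  e: {b,g,i,x,z}
  g: {e,x}
  i: {e}
  x: {e,g}
  z: {e}

N(i) = ["e"]

Answer: ["e"]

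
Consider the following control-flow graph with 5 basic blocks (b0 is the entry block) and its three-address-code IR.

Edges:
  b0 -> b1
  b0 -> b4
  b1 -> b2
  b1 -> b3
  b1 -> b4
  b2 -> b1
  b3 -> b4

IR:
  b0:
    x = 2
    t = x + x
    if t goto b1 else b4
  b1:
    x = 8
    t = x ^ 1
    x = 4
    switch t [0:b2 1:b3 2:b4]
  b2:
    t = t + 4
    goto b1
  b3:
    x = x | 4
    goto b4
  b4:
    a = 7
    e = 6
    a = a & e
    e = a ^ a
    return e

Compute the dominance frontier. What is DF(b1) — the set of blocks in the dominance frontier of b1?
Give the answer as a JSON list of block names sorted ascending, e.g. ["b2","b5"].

Answer: ["b1", "b4"]

Derivation:
idom tree: b1←b0 b2←b1 b3←b1 b4←b0
Dom at joins:
  b1: preds {b0,b2}: {b0} ∩ {b0,b1,b2} = {b0}; idom=b0
  b4: preds {b0,b1,b3}: {b0} ∩ {b0,b1} ∩ {b0,b1,b3} = {b0}; idom=b0

DF walk-up:
  b1←b0: walk · to b0
  b1←b2: walk b2→b1 to b0
  b4←b0: walk · to b0
  b4←b1: walk b1 to b0
  b4←b3: walk b3→b1 to b0
  DF(b0)=∅
  DF(b1)={b1,b4}
  DF(b2)={b1}
  DF(b3)={b4}
  DF(b4)=∅

DF(b1) = ["b1", "b4"]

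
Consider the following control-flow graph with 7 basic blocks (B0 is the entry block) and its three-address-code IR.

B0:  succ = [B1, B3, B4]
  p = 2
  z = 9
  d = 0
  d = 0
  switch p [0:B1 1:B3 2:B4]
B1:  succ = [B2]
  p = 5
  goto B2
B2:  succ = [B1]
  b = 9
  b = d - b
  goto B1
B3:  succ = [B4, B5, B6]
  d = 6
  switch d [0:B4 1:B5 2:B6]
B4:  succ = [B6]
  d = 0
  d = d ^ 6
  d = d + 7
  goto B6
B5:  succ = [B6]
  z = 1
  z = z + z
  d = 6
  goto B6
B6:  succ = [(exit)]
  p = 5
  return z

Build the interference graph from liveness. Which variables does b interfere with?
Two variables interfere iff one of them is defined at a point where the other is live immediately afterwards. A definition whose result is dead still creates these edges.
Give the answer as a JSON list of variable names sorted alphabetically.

Block summaries:
  B0: {d,p,z} / ∅
  B1: {p} / ∅
  B2: {b} / {d}
  B3: {d} / ∅
  B4: {d} / ∅
  B5: {d,z} / ∅
  B6: {p} / {z}

Backward fixpoint:
  live B0: ∅→{d,z}
  live B1: {d}→{d}
  live B2: {d}→{d}
  live B3: {z}→{z}
  live B4: {z}→{z}
  live B5: ∅→{z}
  live B6: {z}→∅

Interfere edges:
  b: {d}
  d: {b,p,z}
  p: {d,z}
  z: {d,p}

N(b) = ["d"]

Answer: ["d"]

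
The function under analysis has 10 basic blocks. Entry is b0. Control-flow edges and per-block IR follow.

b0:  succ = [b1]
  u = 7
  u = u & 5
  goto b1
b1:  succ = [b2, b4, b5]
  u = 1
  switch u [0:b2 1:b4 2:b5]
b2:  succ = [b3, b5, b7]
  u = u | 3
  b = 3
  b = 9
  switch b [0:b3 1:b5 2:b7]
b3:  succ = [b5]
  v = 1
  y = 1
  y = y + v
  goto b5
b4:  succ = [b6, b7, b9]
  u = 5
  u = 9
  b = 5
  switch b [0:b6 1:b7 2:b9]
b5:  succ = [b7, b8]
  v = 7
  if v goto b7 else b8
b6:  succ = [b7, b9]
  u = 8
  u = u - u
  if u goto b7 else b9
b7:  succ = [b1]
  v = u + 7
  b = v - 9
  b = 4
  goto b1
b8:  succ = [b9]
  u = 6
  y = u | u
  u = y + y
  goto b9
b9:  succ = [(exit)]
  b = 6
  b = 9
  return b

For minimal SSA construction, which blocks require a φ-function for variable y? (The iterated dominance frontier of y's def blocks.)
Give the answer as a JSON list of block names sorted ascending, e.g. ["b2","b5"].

idom tree: b1←b0 b2←b1 b3←b2 b4←b1 b5←b1 b6←b4 b7←b1 b8←b5 b9←b1
Dom∩ at merges:
  b1: preds {b0,b7}: {b0} ∩ {b0,b1,b7} = {b0}; idom=b0
  b5: preds {b1,b2,b3}: {b0,b1} ∩ {b0,b1,b2} ∩ {b0,b1,b2,b3} = {b0,b1}; idom=b1
  b7: preds {b2,b4,b5,b6}: {b0,b1,b2} ∩ {b0,b1,b4} ∩ {b0,b1,b5} ∩ {b0,b1,b4,b6} = {b0,b1}; idom=b1
  b9: preds {b4,b6,b8}: {b0,b1,b4} ∩ {b0,b1,b4,b6} ∩ {b0,b1,b5,b8} = {b0,b1}; idom=b1

Frontier:
  b1←b0: walk · to b0
  b1←b7: walk b7→b1 to b0
  b5←b1: walk · to b1
  b5←b2: walk b2 to b1
  b5←b3: walk b3→b2 to b1
  b7←b2: walk b2 to b1
  b7←b4: walk b4 to b1
  b7←b5: walk b5 to b1
  b7←b6: walk b6→b4 to b1
  b9←b4: walk b4 to b1
  b9←b6: walk b6→b4 to b1
  b9←b8: walk b8→b5 to b1
  b0: DF=∅
  b1: DF={b1}
  b2: DF={b5,b7}
  b3: DF={b5}
  b4: DF={b7,b9}
  b5: DF={b7,b9}
  b6: DF={b7,b9}
  b7: DF={b1}
  b8: DF={b9}
  b9: DF=∅

φ for y: defs {b3,b8}
  DF⁺ = {b1,b5,b7,b9}

Answer: ["b1", "b5", "b7", "b9"]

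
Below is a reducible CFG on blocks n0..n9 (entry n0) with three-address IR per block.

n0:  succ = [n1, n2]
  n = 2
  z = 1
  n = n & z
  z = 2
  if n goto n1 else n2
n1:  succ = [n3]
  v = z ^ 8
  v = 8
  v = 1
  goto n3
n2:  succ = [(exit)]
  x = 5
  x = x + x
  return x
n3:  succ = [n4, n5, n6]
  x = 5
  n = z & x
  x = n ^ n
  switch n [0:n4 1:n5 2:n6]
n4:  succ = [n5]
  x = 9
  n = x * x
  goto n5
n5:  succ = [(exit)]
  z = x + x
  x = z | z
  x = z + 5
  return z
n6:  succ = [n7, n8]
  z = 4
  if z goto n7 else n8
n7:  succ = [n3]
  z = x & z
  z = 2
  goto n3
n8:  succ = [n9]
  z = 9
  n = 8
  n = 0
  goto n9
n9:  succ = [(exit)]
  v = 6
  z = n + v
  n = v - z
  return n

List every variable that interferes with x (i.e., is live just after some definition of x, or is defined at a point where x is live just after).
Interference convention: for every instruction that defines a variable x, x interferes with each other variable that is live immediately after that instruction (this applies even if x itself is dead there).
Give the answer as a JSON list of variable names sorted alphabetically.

def/use:
  n0 def {n,z} use ∅
  n1 def {v} use {z}
  n2 def {x} use ∅
  n3 def {n,x} use {z}
  n4 def {n,x} use ∅
  n5 def {x,z} use {x}
  n6 def {z} use ∅
  n7 def {z} use {x,z}
  n8 def {n,z} use ∅
  n9 def {n,v,z} use {n}

Live sets:
  n0 li=∅ lo={z}
  n1 li={z} lo={z}
  n2 li=∅ lo=∅
  n3 li={z} lo={x}
  n4 li=∅ lo={x}
  n5 li={x} lo=∅
  n6 li={x} lo={x,z}
  n7 li={x,z} lo={z}
  n8 li=∅ lo={n}
  n9 li={n} lo=∅

Interference:
  n — {v,x,z}
  v — {n,z}
  x — {n,z}
  z — {n,v,x}

N(x) = ["n", "z"]

Answer: ["n", "z"]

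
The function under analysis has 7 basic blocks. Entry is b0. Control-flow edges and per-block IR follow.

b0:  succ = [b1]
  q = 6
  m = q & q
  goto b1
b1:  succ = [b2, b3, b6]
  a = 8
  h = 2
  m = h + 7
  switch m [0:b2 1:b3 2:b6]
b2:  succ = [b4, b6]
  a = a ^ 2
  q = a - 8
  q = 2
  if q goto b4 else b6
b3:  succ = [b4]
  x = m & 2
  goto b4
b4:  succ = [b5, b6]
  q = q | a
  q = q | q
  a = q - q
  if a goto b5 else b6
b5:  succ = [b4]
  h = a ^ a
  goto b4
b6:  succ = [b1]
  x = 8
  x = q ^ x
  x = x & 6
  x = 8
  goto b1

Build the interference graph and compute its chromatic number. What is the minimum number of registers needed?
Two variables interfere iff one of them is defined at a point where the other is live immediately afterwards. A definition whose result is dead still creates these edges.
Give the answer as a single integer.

def/use:
  b0 def {m,q} use ∅
  b1 def {a,h,m} use ∅
  b2 def {a,q} use {a}
  b3 def {x} use {m}
  b4 def {a,q} use {a,q}
  b5 def {h} use {a}
  b6 def {x} use {q}

Backward fixpoint:
  live b0: ∅→{q}
  live b1: {q}→{a,m,q}
  live b2: {a}→{a,q}
  live b3: {a,m,q}→{a,q}
  live b4: {a,q}→{a,q}
  live b5: {a,q}→{a,q}
  live b6: {q}→{q}

Interfere edges:
  a↔{h,m,q,x}
  h↔{a,q}
  m↔{a,q}
  q↔{a,h,m,x}
  x↔{a,q}

Chromatic number:
  {a,h,q} pairwise interfere (3-clique) ⇒ χ ≥ 3
  3-colouring: R0={a}  R1={q}  R2={h,m,x}
  χ = 3

Answer: 3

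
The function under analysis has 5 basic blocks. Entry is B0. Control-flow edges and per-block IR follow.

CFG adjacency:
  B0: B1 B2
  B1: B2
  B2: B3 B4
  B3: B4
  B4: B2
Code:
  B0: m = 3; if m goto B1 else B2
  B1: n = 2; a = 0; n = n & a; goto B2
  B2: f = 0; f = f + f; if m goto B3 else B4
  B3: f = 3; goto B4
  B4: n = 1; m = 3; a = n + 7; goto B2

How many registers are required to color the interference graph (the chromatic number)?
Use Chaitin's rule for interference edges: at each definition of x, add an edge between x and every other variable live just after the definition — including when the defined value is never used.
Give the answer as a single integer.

Answer: 3

Analysis:
Block summaries:
  B0: {m} / ∅
  B1: {a,n} / ∅
  B2: {f} / {m}
  B3: {f} / ∅
  B4: {a,m,n} / ∅

Backward fixpoint:
  B0 li=∅ lo={m}
  B1 li={m} lo={m}
  B2 li={m} lo=∅
  B3 li=∅ lo=∅
  B4 li=∅ lo={m}

Conflict graph:
  a — {m,n}
  f — {m}
  m — {a,f,n}
  n — {a,m}

Chromatic number:
  clique {a,m,n} ⇒ need ≥ 3
  3-colouring: R0={m}  R1={a,f}  R2={n}
  χ = 3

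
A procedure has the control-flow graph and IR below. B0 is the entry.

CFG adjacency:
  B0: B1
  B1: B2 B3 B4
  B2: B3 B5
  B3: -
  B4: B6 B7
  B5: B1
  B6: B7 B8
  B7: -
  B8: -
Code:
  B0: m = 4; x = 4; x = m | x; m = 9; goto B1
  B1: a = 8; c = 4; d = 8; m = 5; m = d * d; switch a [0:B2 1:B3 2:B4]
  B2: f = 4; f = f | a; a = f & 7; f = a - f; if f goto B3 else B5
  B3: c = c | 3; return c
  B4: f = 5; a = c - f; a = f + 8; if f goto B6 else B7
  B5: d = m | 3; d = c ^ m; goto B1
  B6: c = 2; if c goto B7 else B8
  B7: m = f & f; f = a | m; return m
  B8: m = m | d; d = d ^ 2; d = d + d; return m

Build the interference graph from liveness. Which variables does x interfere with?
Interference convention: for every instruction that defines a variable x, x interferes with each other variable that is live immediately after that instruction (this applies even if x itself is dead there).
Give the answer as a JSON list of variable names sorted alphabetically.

Answer: ["m"]

Working:
Block summaries:
  B0: def={m,x} ue=∅
  B1: def={a,c,d,m} ue=∅
  B2: def={a,f} ue={a}
  B3: def={c} ue={c}
  B4: def={a,f} ue={c}
  B5: def={d} ue={c,m}
  B6: def={c} ue=∅
  B7: def={f,m} ue={a,f}
  B8: def={d,m} ue={d,m}

Liveness:
  B0: in=∅ out=∅
  B1: in=∅ out={a,c,d,m}
  B2: in={a,c,m} out={c,m}
  B3: in={c} out=∅
  B4: in={c,d,m} out={a,d,f,m}
  B5: in={c,m} out=∅
  B6: in={a,d,f,m} out={a,d,f,m}
  B7: in={a,f} out=∅
  B8: in={d,m} out=∅

Conflict graph:
  a↔{c,d,f,m}
  c↔{a,d,f,m}
  d↔{a,c,f,m}
  f↔{a,c,d,m}
  m↔{a,c,d,f,x}
  x↔{m}

N(x) = ["m"]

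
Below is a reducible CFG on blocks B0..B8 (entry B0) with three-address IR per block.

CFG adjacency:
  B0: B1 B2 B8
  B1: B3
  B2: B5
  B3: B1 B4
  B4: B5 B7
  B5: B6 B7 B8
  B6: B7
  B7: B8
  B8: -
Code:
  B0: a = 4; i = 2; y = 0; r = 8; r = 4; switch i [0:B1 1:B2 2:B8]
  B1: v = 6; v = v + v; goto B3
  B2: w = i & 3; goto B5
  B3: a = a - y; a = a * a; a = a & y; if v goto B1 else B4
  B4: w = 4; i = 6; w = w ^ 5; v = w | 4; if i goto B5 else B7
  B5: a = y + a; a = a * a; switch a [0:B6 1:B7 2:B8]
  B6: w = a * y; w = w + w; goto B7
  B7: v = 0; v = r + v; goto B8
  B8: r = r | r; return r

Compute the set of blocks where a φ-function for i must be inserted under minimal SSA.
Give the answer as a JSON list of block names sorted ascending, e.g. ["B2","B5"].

Answer: ["B5", "B7", "B8"]

Working:
idom tree: B1←B0 B2←B0 B3←B1 B4←B3 B5←B0 B6←B5 B7←B0 B8←B0
Join-block Dom:
  B1: preds {B0,B3}: {B0} ∩ {B0,B1,B3} = {B0}; idom=B0
  B5: preds {B2,B4}: {B0,B2} ∩ {B0,B1,B3,B4} = {B0}; idom=B0
  B7: preds {B4,B5,B6}: {B0,B1,B3,B4} ∩ {B0,B5} ∩ {B0,B5,B6} = {B0}; idom=B0
  B8: preds {B0,B5,B7}: {B0} ∩ {B0,B5} ∩ {B0,B7} = {B0}; idom=B0

DF derivation:
  join B1 pred B0: · stop@B0
  join B1 pred B3: B3→B1 stop@B0
  join B5 pred B2: B2 stop@B0
  join B5 pred B4: B4→B3→B1 stop@B0
  join B7 pred B4: B4→B3→B1 stop@B0
  join B7 pred B5: B5 stop@B0
  join B7 pred B6: B6→B5 stop@B0
  join B8 pred B0: · stop@B0
  join B8 pred B5: B5 stop@B0
  join B8 pred B7: B7 stop@B0
  DF(B0)=∅
  DF(B1)={B1,B5,B7}
  DF(B2)={B5}
  DF(B3)={B1,B5,B7}
  DF(B4)={B5,B7}
  DF(B5)={B7,B8}
  DF(B6)={B7}
  DF(B7)={B8}
  DF(B8)=∅

φ for i: defs {B0,B4}
  DF⁺ = {B5,B7,B8}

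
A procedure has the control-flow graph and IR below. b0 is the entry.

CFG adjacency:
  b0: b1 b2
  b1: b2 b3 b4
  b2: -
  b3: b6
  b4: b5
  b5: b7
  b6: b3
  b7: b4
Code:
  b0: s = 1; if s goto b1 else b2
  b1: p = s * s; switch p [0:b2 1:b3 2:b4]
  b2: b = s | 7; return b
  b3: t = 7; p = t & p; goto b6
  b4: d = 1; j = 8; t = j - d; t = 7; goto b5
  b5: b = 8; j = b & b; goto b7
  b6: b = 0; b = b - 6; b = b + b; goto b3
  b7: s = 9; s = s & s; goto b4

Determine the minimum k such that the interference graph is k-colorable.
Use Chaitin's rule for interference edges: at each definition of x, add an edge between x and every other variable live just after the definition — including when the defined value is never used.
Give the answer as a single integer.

Block summaries:
  b0: {s} / ∅
  b1: {p} / {s}
  b2: {b} / {s}
  b3: {p,t} / {p}
  b4: {d,j,t} / ∅
  b5: {b,j} / ∅
  b6: {b} / ∅
  b7: {s} / ∅

Backward fixpoint:
  live b0: ∅→{s}
  live b1: {s}→{p,s}
  live b2: {s}→∅
  live b3: {p}→{p}
  live b4: ∅→∅
  live b5: ∅→∅
  live b6: {p}→{p}
  live b7: ∅→∅

Interference:
  b: {p}
  d: {j}
  j: {d}
  p: {b,s,t}
  s: {p}
  t: {p}

Colouring:
  clique {b,p} ⇒ need ≥ 2
  assign b→R1 d→R0 j→R1 p→R0 s→R1 t→R1 — no edge inside a register ⇒ χ ≤ 2
  χ = 2

Answer: 2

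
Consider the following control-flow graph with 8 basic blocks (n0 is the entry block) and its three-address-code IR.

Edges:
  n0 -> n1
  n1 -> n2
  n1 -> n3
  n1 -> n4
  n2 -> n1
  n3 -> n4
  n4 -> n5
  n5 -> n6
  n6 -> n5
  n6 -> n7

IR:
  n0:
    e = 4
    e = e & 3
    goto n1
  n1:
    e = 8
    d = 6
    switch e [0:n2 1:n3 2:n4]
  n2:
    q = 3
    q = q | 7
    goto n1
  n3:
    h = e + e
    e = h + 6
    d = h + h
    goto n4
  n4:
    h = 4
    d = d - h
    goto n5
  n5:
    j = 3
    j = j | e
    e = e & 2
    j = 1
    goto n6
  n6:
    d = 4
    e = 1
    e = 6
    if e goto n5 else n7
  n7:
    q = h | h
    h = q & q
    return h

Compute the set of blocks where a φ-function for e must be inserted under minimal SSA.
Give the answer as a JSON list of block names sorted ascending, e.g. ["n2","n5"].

idom tree: n1←n0 n2←n1 n3←n1 n4←n1 n5←n4 n6←n5 n7←n6
Dom∩ at merges:
  n1: preds {n0,n2}: {n0} ∩ {n0,n1,n2} = {n0}; idom=n0
  n4: preds {n1,n3}: {n0,n1} ∩ {n0,n1,n3} = {n0,n1}; idom=n1
  n5: preds {n4,n6}: {n0,n1,n4} ∩ {n0,n1,n4,n5,n6} = {n0,n1,n4}; idom=n4

DF derivation:
  join n1 pred n0: · stop@n0
  join n1 pred n2: n2→n1 stop@n0
  join n4 pred n1: · stop@n1
  join n4 pred n3: n3 stop@n1
  join n5 pred n4: · stop@n4
  join n5 pred n6: n6→n5 stop@n4
  n0: DF=∅
  n1: DF={n1}
  n2: DF={n1}
  n3: DF={n4}
  n4: DF=∅
  n5: DF={n5}
  n6: DF={n5}
  n7: DF=∅

φ for e: defs {n0,n1,n3,n5,n6}
  DF⁺ = {n1,n4,n5}

Answer: ["n1", "n4", "n5"]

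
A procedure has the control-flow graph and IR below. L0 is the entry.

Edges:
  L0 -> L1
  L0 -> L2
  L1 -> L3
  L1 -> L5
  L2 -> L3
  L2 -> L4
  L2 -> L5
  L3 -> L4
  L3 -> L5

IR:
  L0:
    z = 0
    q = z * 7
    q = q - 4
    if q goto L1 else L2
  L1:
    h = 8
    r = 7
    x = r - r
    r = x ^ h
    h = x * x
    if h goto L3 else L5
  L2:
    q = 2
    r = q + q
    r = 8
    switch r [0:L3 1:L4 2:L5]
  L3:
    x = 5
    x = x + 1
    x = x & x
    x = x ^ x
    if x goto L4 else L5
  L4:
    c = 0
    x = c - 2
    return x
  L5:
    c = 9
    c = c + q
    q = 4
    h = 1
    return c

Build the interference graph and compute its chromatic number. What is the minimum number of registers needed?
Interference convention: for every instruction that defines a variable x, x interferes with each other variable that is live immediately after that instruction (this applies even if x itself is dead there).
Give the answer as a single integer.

Answer: 4

Working:
Block summaries:
  L0: def={q,z} ue=∅
  L1: def={h,r,x} ue=∅
  L2: def={q,r} ue=∅
  L3: def={x} ue=∅
  L4: def={c,x} ue=∅
  L5: def={c,h,q} ue={q}

Live sets:
  L0: in=∅ out={q}
  L1: in={q} out={q}
  L2: in=∅ out={q}
  L3: in={q} out={q}
  L4: in=∅ out=∅
  L5: in={q} out=∅

Conflict graph:
  c — {h,q}
  h — {c,q,r,x}
  q — {c,h,r,x}
  r — {h,q,x}
  x — {h,q,r}
  z — ∅

Colouring:
  {h,q,r,x} pairwise interfere (4-clique) ⇒ χ ≥ 4
  assign c→r2 h→r0 q→r1 r→r2 x→r3 z→r0 — no edge inside a register ⇒ χ ≤ 4
  χ = 4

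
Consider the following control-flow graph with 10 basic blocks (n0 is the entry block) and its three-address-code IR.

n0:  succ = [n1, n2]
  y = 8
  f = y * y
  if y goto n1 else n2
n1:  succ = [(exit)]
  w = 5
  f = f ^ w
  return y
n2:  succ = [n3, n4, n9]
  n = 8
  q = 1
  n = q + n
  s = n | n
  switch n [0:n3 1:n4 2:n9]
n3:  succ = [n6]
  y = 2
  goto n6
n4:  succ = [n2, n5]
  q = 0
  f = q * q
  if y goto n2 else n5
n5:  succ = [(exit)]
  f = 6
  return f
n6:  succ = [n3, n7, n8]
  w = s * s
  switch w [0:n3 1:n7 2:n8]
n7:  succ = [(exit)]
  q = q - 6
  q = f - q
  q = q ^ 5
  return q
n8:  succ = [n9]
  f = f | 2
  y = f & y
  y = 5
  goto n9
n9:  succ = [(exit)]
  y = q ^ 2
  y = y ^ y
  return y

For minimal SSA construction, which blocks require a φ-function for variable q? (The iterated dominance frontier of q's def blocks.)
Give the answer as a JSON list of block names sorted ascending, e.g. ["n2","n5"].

idom tree: n1←n0 n2←n0 n3←n2 n4←n2 n5←n4 n6←n3 n7←n6 n8←n6 n9←n2
Join-block Dom:
  n2: preds {n0,n4}: {n0} ∩ {n0,n2,n4} = {n0}; idom=n0
  n3: preds {n2,n6}: {n0,n2} ∩ {n0,n2,n3,n6} = {n0,n2}; idom=n2
  n9: preds {n2,n8}: {n0,n2} ∩ {n0,n2,n3,n6,n8} = {n0,n2}; idom=n2

Frontier:
  join n2 pred n0: · stop@n0
  join n2 pred n4: n4→n2 stop@n0
  join n3 pred n2: · stop@n2
  join n3 pred n6: n6→n3 stop@n2
  join n9 pred n2: · stop@n2
  join n9 pred n8: n8→n6→n3 stop@n2
  DF(n0)=∅
  DF(n1)=∅
  DF(n2)={n2}
  DF(n3)={n3,n9}
  DF(n4)={n2}
  DF(n5)=∅
  DF(n6)={n3,n9}
  DF(n7)=∅
  DF(n8)={n9}
  DF(n9)=∅

φ for q: defs {n2,n4,n7}
  DF⁺ = {n2}

Answer: ["n2"]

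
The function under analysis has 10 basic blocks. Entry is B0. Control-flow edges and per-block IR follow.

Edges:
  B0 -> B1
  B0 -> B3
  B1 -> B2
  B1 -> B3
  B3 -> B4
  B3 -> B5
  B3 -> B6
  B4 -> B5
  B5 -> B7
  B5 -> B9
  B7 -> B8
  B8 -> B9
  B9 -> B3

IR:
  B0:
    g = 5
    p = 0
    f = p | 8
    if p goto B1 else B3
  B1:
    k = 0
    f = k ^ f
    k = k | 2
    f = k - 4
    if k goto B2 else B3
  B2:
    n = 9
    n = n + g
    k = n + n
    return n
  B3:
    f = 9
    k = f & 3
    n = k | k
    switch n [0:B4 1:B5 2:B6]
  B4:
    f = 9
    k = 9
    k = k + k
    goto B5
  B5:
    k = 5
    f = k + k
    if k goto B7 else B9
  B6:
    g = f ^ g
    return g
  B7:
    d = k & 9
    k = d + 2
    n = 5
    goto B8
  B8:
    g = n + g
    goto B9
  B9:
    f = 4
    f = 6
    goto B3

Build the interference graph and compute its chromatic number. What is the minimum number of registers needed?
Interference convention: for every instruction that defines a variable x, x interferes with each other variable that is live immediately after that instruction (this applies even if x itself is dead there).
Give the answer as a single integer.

Answer: 4

Analysis:
def/use:
  B0: {f,g,p} / ∅
  B1: {f,k} / {f}
  B2: {k,n} / {g}
  B3: {f,k,n} / ∅
  B4: {f,k} / ∅
  B5: {f,k} / ∅
  B6: {g} / {f,g}
  B7: {d,k,n} / {k}
  B8: {g} / {g,n}
  B9: {f} / ∅

Live sets:
  live B0: ∅→{f,g}
  live B1: {f,g}→{g}
  live B2: {g}→∅
  live B3: {g}→{f,g}
  live B4: {g}→{g}
  live B5: {g}→{g,k}
  live B6: {f,g}→∅
  live B7: {g,k}→{g,n}
  live B8: {g,n}→{g}
  live B9: {g}→{g}

Interfere edges:
  d — {g}
  f — {g,k,n,p}
  g — {d,f,k,n,p}
  k — {f,g,n}
  n — {f,g,k}
  p — {f,g}

Registers:
  clique {f,g,k,n} ⇒ need ≥ 4
  4-colouring: r0={g}  r1={d,f}  r2={k,p}  r3={n}
  χ = 4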